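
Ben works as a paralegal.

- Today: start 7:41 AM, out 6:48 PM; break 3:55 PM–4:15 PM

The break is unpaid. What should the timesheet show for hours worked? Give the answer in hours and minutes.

10 h 47 min

Today: 7:41 AM–6:48 PM = 11 h 7 min; less 20 min break → 10 h 47 min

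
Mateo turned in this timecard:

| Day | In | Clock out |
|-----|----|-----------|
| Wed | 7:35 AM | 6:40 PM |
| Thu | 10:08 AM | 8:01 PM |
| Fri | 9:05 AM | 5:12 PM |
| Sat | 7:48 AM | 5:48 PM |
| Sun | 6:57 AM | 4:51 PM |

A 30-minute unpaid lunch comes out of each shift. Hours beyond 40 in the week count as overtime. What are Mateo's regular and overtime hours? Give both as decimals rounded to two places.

Wed: 7:35 AM–6:40 PM = 11 h 5 min; less 30 min break → 10 h 35 min
Thu: 10:08 AM–8:01 PM = 9 h 53 min; less 30 min break → 9 h 23 min
Fri: 9:05 AM–5:12 PM = 8 h 7 min; less 30 min break → 7 h 37 min
Sat: 7:48 AM–5:48 PM = 10 h 0 min; less 30 min break → 9 h 30 min
Sun: 6:57 AM–4:51 PM = 9 h 54 min; less 30 min break → 9 h 24 min
Total worked: 46 h 29 min = 46.48 h.
Threshold 40 h → overtime 6 h 29 min, regular 40 h 0 min.

Regular 40.00 hours, overtime 6.48 hours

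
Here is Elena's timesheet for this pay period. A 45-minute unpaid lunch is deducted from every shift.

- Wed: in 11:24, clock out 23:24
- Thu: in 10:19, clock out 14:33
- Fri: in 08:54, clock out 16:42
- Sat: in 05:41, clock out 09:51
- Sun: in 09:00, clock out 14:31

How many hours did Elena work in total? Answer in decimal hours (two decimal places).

Wed: 11:24–23:24 = 12 h 0 min; less 45 min break → 11 h 15 min
Thu: 10:19–14:33 = 4 h 14 min; less 45 min break → 3 h 29 min
Fri: 08:54–16:42 = 7 h 48 min; less 45 min break → 7 h 3 min
Sat: 05:41–09:51 = 4 h 10 min; less 45 min break → 3 h 25 min
Sun: 09:00–14:31 = 5 h 31 min; less 45 min break → 4 h 46 min
Total: 11 h 15 min + 3 h 29 min + 7 h 3 min + 3 h 25 min + 4 h 46 min = 29 h 58 min.

29.97 hours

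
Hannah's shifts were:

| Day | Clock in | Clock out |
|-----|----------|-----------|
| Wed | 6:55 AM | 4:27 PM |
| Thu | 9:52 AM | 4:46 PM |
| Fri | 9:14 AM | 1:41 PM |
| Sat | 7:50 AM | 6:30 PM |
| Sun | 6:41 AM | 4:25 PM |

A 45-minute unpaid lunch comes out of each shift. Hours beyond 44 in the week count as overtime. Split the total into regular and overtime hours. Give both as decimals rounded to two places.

Regular 37.53 hours, overtime 0.00 hours

Wed: 6:55 AM–4:27 PM = 9 h 32 min; less 45 min break → 8 h 47 min
Thu: 9:52 AM–4:46 PM = 6 h 54 min; less 45 min break → 6 h 9 min
Fri: 9:14 AM–1:41 PM = 4 h 27 min; less 45 min break → 3 h 42 min
Sat: 7:50 AM–6:30 PM = 10 h 40 min; less 45 min break → 9 h 55 min
Sun: 6:41 AM–4:25 PM = 9 h 44 min; less 45 min break → 8 h 59 min
Total worked: 37 h 32 min = 37.53 h.
Threshold 44 h → overtime 0 h 0 min, regular 37 h 32 min.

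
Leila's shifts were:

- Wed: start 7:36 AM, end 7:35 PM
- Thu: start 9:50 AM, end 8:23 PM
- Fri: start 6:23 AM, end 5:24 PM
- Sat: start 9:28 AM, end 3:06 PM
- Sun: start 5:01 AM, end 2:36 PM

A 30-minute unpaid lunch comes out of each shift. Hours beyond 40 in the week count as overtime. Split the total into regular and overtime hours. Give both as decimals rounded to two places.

Regular 40.00 hours, overtime 6.27 hours

Wed: 7:36 AM–7:35 PM = 11 h 59 min; less 30 min break → 11 h 29 min
Thu: 9:50 AM–8:23 PM = 10 h 33 min; less 30 min break → 10 h 3 min
Fri: 6:23 AM–5:24 PM = 11 h 1 min; less 30 min break → 10 h 31 min
Sat: 9:28 AM–3:06 PM = 5 h 38 min; less 30 min break → 5 h 8 min
Sun: 5:01 AM–2:36 PM = 9 h 35 min; less 30 min break → 9 h 5 min
Total worked: 46 h 16 min = 46.27 h.
Threshold 40 h → overtime 6 h 16 min, regular 40 h 0 min.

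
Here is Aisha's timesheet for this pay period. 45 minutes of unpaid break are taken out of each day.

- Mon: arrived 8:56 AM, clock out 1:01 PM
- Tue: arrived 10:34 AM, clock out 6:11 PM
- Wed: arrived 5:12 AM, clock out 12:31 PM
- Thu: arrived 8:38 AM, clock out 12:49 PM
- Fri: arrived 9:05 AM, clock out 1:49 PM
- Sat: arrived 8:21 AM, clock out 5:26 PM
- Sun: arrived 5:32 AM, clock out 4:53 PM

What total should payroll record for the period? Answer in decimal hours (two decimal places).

43.12 hours

Mon: 8:56 AM–1:01 PM = 4 h 5 min; less 45 min break → 3 h 20 min
Tue: 10:34 AM–6:11 PM = 7 h 37 min; less 45 min break → 6 h 52 min
Wed: 5:12 AM–12:31 PM = 7 h 19 min; less 45 min break → 6 h 34 min
Thu: 8:38 AM–12:49 PM = 4 h 11 min; less 45 min break → 3 h 26 min
Fri: 9:05 AM–1:49 PM = 4 h 44 min; less 45 min break → 3 h 59 min
Sat: 8:21 AM–5:26 PM = 9 h 5 min; less 45 min break → 8 h 20 min
Sun: 5:32 AM–4:53 PM = 11 h 21 min; less 45 min break → 10 h 36 min
Total: 3 h 20 min + 6 h 52 min + 6 h 34 min + 3 h 26 min + 3 h 59 min + 8 h 20 min + 10 h 36 min = 43 h 7 min.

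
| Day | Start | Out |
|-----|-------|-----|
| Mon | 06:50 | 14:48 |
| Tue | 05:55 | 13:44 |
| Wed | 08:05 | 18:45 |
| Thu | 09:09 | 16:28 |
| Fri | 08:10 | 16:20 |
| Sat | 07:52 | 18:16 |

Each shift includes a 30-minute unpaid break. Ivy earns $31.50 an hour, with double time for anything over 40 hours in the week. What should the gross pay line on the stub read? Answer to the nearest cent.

Mon: 06:50–14:48 = 7 h 58 min; less 30 min break → 7 h 28 min
Tue: 05:55–13:44 = 7 h 49 min; less 30 min break → 7 h 19 min
Wed: 08:05–18:45 = 10 h 40 min; less 30 min break → 10 h 10 min
Thu: 09:09–16:28 = 7 h 19 min; less 30 min break → 6 h 49 min
Fri: 08:10–16:20 = 8 h 10 min; less 30 min break → 7 h 40 min
Sat: 07:52–18:16 = 10 h 24 min; less 30 min break → 9 h 54 min
Total worked: 49 h 20 min = 2960 min.
Regular 40 h 0 min = 2400 min at $31.50/h; overtime 9 h 20 min = 560 min at $63.00/h.
Pay = (2400 × $31.50 + 560 × $63.00) ÷ 60 = $1848.00.

$1848.00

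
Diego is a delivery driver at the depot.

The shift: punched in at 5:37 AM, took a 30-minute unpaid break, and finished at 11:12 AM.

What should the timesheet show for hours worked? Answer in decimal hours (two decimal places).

5.08 hours

The shift: 5:37 AM–11:12 AM = 5 h 35 min; less 30 min break → 5 h 5 min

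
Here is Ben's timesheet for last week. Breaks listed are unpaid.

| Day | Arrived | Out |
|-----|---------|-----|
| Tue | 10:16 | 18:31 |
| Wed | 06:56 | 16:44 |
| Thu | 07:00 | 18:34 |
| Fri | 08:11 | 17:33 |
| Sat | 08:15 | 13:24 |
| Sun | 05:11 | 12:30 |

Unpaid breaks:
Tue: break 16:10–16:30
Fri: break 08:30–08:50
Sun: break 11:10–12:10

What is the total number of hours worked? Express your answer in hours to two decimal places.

Tue: 10:16–18:31 = 8 h 15 min; less 20 min break → 7 h 55 min
Wed: 06:56–16:44 = 9 h 48 min
Thu: 07:00–18:34 = 11 h 34 min
Fri: 08:11–17:33 = 9 h 22 min; less 20 min break → 9 h 2 min
Sat: 08:15–13:24 = 5 h 9 min
Sun: 05:11–12:30 = 7 h 19 min; less 60 min break → 6 h 19 min
Total: 7 h 55 min + 9 h 48 min + 11 h 34 min + 9 h 2 min + 5 h 9 min + 6 h 19 min = 49 h 47 min.

49.78 hours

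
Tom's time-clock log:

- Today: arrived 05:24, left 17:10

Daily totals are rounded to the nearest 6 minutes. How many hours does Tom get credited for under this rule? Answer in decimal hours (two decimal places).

Today: 05:24–17:10 = 11 h 46 min → rounds to 11 h 48 min

11.80 hours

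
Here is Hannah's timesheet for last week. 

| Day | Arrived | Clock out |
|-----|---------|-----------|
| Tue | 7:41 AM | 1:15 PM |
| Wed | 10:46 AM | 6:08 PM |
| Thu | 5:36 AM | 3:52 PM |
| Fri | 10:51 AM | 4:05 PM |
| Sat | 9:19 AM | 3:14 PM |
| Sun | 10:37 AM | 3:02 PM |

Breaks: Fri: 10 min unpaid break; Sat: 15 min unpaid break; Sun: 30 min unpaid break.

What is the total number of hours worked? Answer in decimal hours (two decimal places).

37.85 hours

Tue: 7:41 AM–1:15 PM = 5 h 34 min
Wed: 10:46 AM–6:08 PM = 7 h 22 min
Thu: 5:36 AM–3:52 PM = 10 h 16 min
Fri: 10:51 AM–4:05 PM = 5 h 14 min; less 10 min break → 5 h 4 min
Sat: 9:19 AM–3:14 PM = 5 h 55 min; less 15 min break → 5 h 40 min
Sun: 10:37 AM–3:02 PM = 4 h 25 min; less 30 min break → 3 h 55 min
Total: 5 h 34 min + 7 h 22 min + 10 h 16 min + 5 h 4 min + 5 h 40 min + 3 h 55 min = 37 h 51 min.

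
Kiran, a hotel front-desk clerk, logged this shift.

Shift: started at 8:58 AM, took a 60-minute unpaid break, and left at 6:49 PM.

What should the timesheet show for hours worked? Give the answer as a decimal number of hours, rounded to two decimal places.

8.85 hours

Shift: 8:58 AM–6:49 PM = 9 h 51 min; less 60 min break → 8 h 51 min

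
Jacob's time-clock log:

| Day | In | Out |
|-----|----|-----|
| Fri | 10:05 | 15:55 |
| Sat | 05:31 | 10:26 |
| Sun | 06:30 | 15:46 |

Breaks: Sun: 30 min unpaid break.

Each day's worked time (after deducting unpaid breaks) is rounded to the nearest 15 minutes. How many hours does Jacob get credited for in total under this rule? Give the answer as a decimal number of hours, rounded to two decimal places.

Fri: 10:05–15:55 = 5 h 50 min → rounds to 5 h 45 min
Sat: 05:31–10:26 = 4 h 55 min → rounds to 5 h 0 min
Sun: 06:30–15:46 = 9 h 16 min − 30 min = 8 h 46 min → rounds to 8 h 45 min
Total credited: 19 h 30 min.

19.50 hours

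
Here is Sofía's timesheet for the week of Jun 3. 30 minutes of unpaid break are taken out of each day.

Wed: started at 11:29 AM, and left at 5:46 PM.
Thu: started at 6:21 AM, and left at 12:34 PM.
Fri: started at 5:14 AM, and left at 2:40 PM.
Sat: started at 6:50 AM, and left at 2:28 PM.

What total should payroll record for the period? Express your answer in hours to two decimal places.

Wed: 11:29 AM–5:46 PM = 6 h 17 min; less 30 min break → 5 h 47 min
Thu: 6:21 AM–12:34 PM = 6 h 13 min; less 30 min break → 5 h 43 min
Fri: 5:14 AM–2:40 PM = 9 h 26 min; less 30 min break → 8 h 56 min
Sat: 6:50 AM–2:28 PM = 7 h 38 min; less 30 min break → 7 h 8 min
Total: 5 h 47 min + 5 h 43 min + 8 h 56 min + 7 h 8 min = 27 h 34 min.

27.57 hours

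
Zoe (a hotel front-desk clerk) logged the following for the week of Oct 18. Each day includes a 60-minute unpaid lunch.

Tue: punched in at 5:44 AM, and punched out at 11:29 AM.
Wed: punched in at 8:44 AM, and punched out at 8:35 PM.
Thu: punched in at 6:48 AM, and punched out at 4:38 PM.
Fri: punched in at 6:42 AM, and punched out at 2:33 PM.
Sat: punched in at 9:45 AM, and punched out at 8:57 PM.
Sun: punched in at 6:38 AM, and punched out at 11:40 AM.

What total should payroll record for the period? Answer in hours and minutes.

Tue: 5:44 AM–11:29 AM = 5 h 45 min; less 60 min break → 4 h 45 min
Wed: 8:44 AM–8:35 PM = 11 h 51 min; less 60 min break → 10 h 51 min
Thu: 6:48 AM–4:38 PM = 9 h 50 min; less 60 min break → 8 h 50 min
Fri: 6:42 AM–2:33 PM = 7 h 51 min; less 60 min break → 6 h 51 min
Sat: 9:45 AM–8:57 PM = 11 h 12 min; less 60 min break → 10 h 12 min
Sun: 6:38 AM–11:40 AM = 5 h 2 min; less 60 min break → 4 h 2 min
Total: 4 h 45 min + 10 h 51 min + 8 h 50 min + 6 h 51 min + 10 h 12 min + 4 h 2 min = 45 h 31 min.

45 h 31 min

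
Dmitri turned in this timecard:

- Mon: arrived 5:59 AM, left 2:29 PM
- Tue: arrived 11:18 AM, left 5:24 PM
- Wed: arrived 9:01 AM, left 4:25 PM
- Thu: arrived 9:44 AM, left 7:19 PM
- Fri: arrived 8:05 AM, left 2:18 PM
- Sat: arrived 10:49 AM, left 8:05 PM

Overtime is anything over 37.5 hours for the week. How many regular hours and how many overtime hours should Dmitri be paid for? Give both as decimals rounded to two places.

Mon: 5:59 AM–2:29 PM = 8 h 30 min
Tue: 11:18 AM–5:24 PM = 6 h 6 min
Wed: 9:01 AM–4:25 PM = 7 h 24 min
Thu: 9:44 AM–7:19 PM = 9 h 35 min
Fri: 8:05 AM–2:18 PM = 6 h 13 min
Sat: 10:49 AM–8:05 PM = 9 h 16 min
Total worked: 47 h 4 min = 47.07 h.
Threshold 37.5 h → overtime 9 h 34 min, regular 37 h 30 min.

Regular 37.50 hours, overtime 9.57 hours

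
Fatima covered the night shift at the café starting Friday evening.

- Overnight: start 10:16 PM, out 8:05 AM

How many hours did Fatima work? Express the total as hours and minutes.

9 h 49 min

Overnight: 10:16 PM → midnight = 1 h 44 min; midnight → 8:05 AM = 8 h 5 min; span 9 h 49 min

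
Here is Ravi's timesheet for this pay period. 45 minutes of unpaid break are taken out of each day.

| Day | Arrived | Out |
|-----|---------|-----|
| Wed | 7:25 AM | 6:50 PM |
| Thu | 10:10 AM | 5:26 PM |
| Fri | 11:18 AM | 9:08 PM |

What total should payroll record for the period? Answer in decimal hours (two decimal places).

26.27 hours

Wed: 7:25 AM–6:50 PM = 11 h 25 min; less 45 min break → 10 h 40 min
Thu: 10:10 AM–5:26 PM = 7 h 16 min; less 45 min break → 6 h 31 min
Fri: 11:18 AM–9:08 PM = 9 h 50 min; less 45 min break → 9 h 5 min
Total: 10 h 40 min + 6 h 31 min + 9 h 5 min = 26 h 16 min.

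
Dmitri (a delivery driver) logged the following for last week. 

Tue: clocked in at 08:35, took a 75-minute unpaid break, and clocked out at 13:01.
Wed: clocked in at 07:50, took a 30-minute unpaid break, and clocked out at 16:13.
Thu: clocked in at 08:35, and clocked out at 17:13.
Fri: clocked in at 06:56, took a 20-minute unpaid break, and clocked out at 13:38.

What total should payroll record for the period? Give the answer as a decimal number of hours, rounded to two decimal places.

Tue: 08:35–13:01 = 4 h 26 min; less 75 min break → 3 h 11 min
Wed: 07:50–16:13 = 8 h 23 min; less 30 min break → 7 h 53 min
Thu: 08:35–17:13 = 8 h 38 min
Fri: 06:56–13:38 = 6 h 42 min; less 20 min break → 6 h 22 min
Total: 3 h 11 min + 7 h 53 min + 8 h 38 min + 6 h 22 min = 26 h 4 min.

26.07 hours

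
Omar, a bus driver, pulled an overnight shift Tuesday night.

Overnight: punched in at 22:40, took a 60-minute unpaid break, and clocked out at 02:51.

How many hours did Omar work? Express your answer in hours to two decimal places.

3.18 hours

Overnight: 22:40 → midnight = 1 h 20 min; midnight → 02:51 = 2 h 51 min; span 4 h 11 min; less 60 min break → 3 h 11 min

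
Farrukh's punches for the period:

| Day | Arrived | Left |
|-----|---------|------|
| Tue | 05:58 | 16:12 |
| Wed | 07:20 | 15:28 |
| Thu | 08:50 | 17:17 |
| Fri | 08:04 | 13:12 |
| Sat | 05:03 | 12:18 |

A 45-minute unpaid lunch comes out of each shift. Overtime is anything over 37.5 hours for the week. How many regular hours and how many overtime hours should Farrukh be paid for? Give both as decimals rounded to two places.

Regular 35.45 hours, overtime 0.00 hours

Tue: 05:58–16:12 = 10 h 14 min; less 45 min break → 9 h 29 min
Wed: 07:20–15:28 = 8 h 8 min; less 45 min break → 7 h 23 min
Thu: 08:50–17:17 = 8 h 27 min; less 45 min break → 7 h 42 min
Fri: 08:04–13:12 = 5 h 8 min; less 45 min break → 4 h 23 min
Sat: 05:03–12:18 = 7 h 15 min; less 45 min break → 6 h 30 min
Total worked: 35 h 27 min = 35.45 h.
Threshold 37.5 h → overtime 0 h 0 min, regular 35 h 27 min.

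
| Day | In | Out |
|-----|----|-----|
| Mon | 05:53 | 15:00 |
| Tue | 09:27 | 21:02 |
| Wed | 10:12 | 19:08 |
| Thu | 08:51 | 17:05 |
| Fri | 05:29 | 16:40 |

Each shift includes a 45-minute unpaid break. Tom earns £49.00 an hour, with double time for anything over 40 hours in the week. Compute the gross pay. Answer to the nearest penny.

Mon: 05:53–15:00 = 9 h 7 min; less 45 min break → 8 h 22 min
Tue: 09:27–21:02 = 11 h 35 min; less 45 min break → 10 h 50 min
Wed: 10:12–19:08 = 8 h 56 min; less 45 min break → 8 h 11 min
Thu: 08:51–17:05 = 8 h 14 min; less 45 min break → 7 h 29 min
Fri: 05:29–16:40 = 11 h 11 min; less 45 min break → 10 h 26 min
Total worked: 45 h 18 min = 2718 min.
Regular 40 h 0 min = 2400 min at £49.00/h; overtime 5 h 18 min = 318 min at £98.00/h.
Pay = (2400 × £49.00 + 318 × £98.00) ÷ 60 = £2479.40.

£2479.40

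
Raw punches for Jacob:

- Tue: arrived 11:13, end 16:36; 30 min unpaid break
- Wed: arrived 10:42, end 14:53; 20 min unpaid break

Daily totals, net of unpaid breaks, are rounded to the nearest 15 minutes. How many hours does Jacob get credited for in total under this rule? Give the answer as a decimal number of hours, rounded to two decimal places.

Tue: 11:13–16:36 = 5 h 23 min − 30 min = 4 h 53 min → rounds to 5 h 0 min
Wed: 10:42–14:53 = 4 h 11 min − 20 min = 3 h 51 min → rounds to 3 h 45 min
Total credited: 8 h 45 min.

8.75 hours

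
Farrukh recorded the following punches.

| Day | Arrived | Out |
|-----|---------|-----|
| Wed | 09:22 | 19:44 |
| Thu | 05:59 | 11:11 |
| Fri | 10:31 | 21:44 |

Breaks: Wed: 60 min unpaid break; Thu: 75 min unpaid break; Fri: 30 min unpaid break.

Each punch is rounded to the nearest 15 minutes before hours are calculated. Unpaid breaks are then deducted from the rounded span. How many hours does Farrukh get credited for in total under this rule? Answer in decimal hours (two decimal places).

Wed: in 09:22→09:15, out 19:44→19:45; 10 h 30 min − 60 min = 9 h 30 min
Thu: in 05:59→06:00, out 11:11→11:15; 5 h 15 min − 75 min = 4 h 0 min
Fri: in 10:31→10:30, out 21:44→21:45; 11 h 15 min − 30 min = 10 h 45 min
Total credited: 24 h 15 min.

24.25 hours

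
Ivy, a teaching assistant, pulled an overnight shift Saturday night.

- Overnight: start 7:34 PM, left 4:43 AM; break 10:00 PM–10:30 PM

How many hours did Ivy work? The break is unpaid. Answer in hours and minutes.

Overnight: 7:34 PM → midnight = 4 h 26 min; midnight → 4:43 AM = 4 h 43 min; span 9 h 9 min; less 30 min break → 8 h 39 min

8 h 39 min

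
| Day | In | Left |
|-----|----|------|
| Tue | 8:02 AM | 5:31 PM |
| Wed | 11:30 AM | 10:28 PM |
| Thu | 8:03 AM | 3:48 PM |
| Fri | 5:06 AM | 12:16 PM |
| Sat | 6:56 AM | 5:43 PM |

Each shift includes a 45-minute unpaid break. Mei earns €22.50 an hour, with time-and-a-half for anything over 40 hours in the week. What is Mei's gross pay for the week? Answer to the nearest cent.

Tue: 8:02 AM–5:31 PM = 9 h 29 min; less 45 min break → 8 h 44 min
Wed: 11:30 AM–10:28 PM = 10 h 58 min; less 45 min break → 10 h 13 min
Thu: 8:03 AM–3:48 PM = 7 h 45 min; less 45 min break → 7 h 0 min
Fri: 5:06 AM–12:16 PM = 7 h 10 min; less 45 min break → 6 h 25 min
Sat: 6:56 AM–5:43 PM = 10 h 47 min; less 45 min break → 10 h 2 min
Total worked: 42 h 24 min = 2544 min.
Regular 40 h 0 min = 2400 min at €22.50/h; overtime 2 h 24 min = 144 min at €33.75/h.
Pay = (2400 × €22.50 + 144 × €33.75) ÷ 60 = €981.00.

€981.00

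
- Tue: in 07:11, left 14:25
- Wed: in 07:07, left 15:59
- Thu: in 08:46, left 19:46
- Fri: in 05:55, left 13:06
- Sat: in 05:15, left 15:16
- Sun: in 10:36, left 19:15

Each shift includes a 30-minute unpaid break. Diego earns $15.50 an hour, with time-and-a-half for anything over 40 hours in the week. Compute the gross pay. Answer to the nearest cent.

$851.34

Tue: 07:11–14:25 = 7 h 14 min; less 30 min break → 6 h 44 min
Wed: 07:07–15:59 = 8 h 52 min; less 30 min break → 8 h 22 min
Thu: 08:46–19:46 = 11 h 0 min; less 30 min break → 10 h 30 min
Fri: 05:55–13:06 = 7 h 11 min; less 30 min break → 6 h 41 min
Sat: 05:15–15:16 = 10 h 1 min; less 30 min break → 9 h 31 min
Sun: 10:36–19:15 = 8 h 39 min; less 30 min break → 8 h 9 min
Total worked: 49 h 57 min = 2997 min.
Regular 40 h 0 min = 2400 min at $15.50/h; overtime 9 h 57 min = 597 min at $23.25/h.
Pay = (2400 × $15.50 + 597 × $23.25) ÷ 60 = $851.34.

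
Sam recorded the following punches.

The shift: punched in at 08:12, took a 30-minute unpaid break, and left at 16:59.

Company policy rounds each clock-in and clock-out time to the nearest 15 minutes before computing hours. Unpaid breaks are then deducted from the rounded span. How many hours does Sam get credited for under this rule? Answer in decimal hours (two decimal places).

8.25 hours

The shift: in 08:12→08:15, out 16:59→17:00; 8 h 45 min − 30 min = 8 h 15 min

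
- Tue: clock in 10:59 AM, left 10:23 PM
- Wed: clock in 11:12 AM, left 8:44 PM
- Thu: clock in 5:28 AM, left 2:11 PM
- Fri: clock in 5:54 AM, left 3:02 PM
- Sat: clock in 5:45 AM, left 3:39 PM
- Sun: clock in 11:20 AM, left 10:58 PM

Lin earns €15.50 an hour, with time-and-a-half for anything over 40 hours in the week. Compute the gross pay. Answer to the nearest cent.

Tue: 10:59 AM–10:23 PM = 11 h 24 min
Wed: 11:12 AM–8:44 PM = 9 h 32 min
Thu: 5:28 AM–2:11 PM = 8 h 43 min
Fri: 5:54 AM–3:02 PM = 9 h 8 min
Sat: 5:45 AM–3:39 PM = 9 h 54 min
Sun: 11:20 AM–10:58 PM = 11 h 38 min
Total worked: 60 h 19 min = 3619 min.
Regular 40 h 0 min = 2400 min at €15.50/h; overtime 20 h 19 min = 1219 min at €23.25/h.
Pay = (2400 × €15.50 + 1219 × €23.25) ÷ 60 = €1092.36.

€1092.36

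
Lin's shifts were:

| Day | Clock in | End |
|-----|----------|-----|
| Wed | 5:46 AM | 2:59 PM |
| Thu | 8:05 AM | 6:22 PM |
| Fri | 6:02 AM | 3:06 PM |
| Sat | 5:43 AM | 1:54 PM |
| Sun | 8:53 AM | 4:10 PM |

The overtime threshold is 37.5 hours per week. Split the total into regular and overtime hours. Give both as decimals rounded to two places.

Regular 37.50 hours, overtime 6.53 hours

Wed: 5:46 AM–2:59 PM = 9 h 13 min
Thu: 8:05 AM–6:22 PM = 10 h 17 min
Fri: 6:02 AM–3:06 PM = 9 h 4 min
Sat: 5:43 AM–1:54 PM = 8 h 11 min
Sun: 8:53 AM–4:10 PM = 7 h 17 min
Total worked: 44 h 2 min = 44.03 h.
Threshold 37.5 h → overtime 6 h 32 min, regular 37 h 30 min.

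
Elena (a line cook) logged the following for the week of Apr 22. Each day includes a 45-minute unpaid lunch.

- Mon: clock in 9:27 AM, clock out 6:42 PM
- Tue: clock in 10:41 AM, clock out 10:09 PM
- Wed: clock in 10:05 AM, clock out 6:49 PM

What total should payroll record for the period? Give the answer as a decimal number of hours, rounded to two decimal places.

Mon: 9:27 AM–6:42 PM = 9 h 15 min; less 45 min break → 8 h 30 min
Tue: 10:41 AM–10:09 PM = 11 h 28 min; less 45 min break → 10 h 43 min
Wed: 10:05 AM–6:49 PM = 8 h 44 min; less 45 min break → 7 h 59 min
Total: 8 h 30 min + 10 h 43 min + 7 h 59 min = 27 h 12 min.

27.20 hours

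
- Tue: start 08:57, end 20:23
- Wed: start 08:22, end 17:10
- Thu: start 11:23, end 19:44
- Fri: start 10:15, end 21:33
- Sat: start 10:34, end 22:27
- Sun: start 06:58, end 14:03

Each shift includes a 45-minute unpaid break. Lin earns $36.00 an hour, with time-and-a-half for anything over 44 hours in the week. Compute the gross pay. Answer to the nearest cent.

$2142.90

Tue: 08:57–20:23 = 11 h 26 min; less 45 min break → 10 h 41 min
Wed: 08:22–17:10 = 8 h 48 min; less 45 min break → 8 h 3 min
Thu: 11:23–19:44 = 8 h 21 min; less 45 min break → 7 h 36 min
Fri: 10:15–21:33 = 11 h 18 min; less 45 min break → 10 h 33 min
Sat: 10:34–22:27 = 11 h 53 min; less 45 min break → 11 h 8 min
Sun: 06:58–14:03 = 7 h 5 min; less 45 min break → 6 h 20 min
Total worked: 54 h 21 min = 3261 min.
Regular 44 h 0 min = 2640 min at $36.00/h; overtime 10 h 21 min = 621 min at $54.00/h.
Pay = (2640 × $36.00 + 621 × $54.00) ÷ 60 = $2142.90.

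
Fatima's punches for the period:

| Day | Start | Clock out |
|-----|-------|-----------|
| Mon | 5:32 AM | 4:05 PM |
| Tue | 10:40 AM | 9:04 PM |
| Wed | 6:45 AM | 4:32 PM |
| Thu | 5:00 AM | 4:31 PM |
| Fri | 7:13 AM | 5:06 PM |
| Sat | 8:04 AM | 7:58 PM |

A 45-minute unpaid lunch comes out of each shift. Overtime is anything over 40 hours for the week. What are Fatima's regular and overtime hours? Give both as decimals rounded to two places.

Mon: 5:32 AM–4:05 PM = 10 h 33 min; less 45 min break → 9 h 48 min
Tue: 10:40 AM–9:04 PM = 10 h 24 min; less 45 min break → 9 h 39 min
Wed: 6:45 AM–4:32 PM = 9 h 47 min; less 45 min break → 9 h 2 min
Thu: 5:00 AM–4:31 PM = 11 h 31 min; less 45 min break → 10 h 46 min
Fri: 7:13 AM–5:06 PM = 9 h 53 min; less 45 min break → 9 h 8 min
Sat: 8:04 AM–7:58 PM = 11 h 54 min; less 45 min break → 11 h 9 min
Total worked: 59 h 32 min = 59.53 h.
Threshold 40 h → overtime 19 h 32 min, regular 40 h 0 min.

Regular 40.00 hours, overtime 19.53 hours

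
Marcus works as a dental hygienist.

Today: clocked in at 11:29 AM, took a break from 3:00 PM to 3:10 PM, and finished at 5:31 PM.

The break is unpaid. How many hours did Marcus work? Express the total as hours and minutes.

5 h 52 min

Today: 11:29 AM–5:31 PM = 6 h 2 min; less 10 min break → 5 h 52 min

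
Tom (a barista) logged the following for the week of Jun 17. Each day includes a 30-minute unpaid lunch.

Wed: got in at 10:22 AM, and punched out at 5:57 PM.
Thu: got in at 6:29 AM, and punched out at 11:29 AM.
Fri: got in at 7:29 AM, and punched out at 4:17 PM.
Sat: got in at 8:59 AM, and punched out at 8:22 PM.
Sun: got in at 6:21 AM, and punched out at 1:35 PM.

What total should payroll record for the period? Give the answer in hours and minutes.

Wed: 10:22 AM–5:57 PM = 7 h 35 min; less 30 min break → 7 h 5 min
Thu: 6:29 AM–11:29 AM = 5 h 0 min; less 30 min break → 4 h 30 min
Fri: 7:29 AM–4:17 PM = 8 h 48 min; less 30 min break → 8 h 18 min
Sat: 8:59 AM–8:22 PM = 11 h 23 min; less 30 min break → 10 h 53 min
Sun: 6:21 AM–1:35 PM = 7 h 14 min; less 30 min break → 6 h 44 min
Total: 7 h 5 min + 4 h 30 min + 8 h 18 min + 10 h 53 min + 6 h 44 min = 37 h 30 min.

37 h 30 min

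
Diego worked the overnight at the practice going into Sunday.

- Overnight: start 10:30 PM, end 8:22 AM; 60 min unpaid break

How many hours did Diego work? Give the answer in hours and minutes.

8 h 52 min

Overnight: 10:30 PM → midnight = 1 h 30 min; midnight → 8:22 AM = 8 h 22 min; span 9 h 52 min; less 60 min break → 8 h 52 min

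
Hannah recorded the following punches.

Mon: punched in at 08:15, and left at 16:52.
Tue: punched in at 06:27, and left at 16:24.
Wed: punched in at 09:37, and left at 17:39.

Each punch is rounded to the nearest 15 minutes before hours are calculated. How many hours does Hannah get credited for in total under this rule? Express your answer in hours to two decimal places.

Mon: in 08:15→08:15, out 16:52→16:45; 8 h 30 min
Tue: in 06:27→06:30, out 16:24→16:30; 10 h 0 min
Wed: in 09:37→09:30, out 17:39→17:45; 8 h 15 min
Total credited: 26 h 45 min.

26.75 hours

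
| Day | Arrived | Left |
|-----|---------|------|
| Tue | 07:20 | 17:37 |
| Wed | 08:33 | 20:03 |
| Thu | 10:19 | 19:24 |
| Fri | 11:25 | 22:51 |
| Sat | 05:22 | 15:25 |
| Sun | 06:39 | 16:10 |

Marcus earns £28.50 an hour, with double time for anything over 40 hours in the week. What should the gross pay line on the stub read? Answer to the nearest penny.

£2386.40

Tue: 07:20–17:37 = 10 h 17 min
Wed: 08:33–20:03 = 11 h 30 min
Thu: 10:19–19:24 = 9 h 5 min
Fri: 11:25–22:51 = 11 h 26 min
Sat: 05:22–15:25 = 10 h 3 min
Sun: 06:39–16:10 = 9 h 31 min
Total worked: 61 h 52 min = 3712 min.
Regular 40 h 0 min = 2400 min at £28.50/h; overtime 21 h 52 min = 1312 min at £57.00/h.
Pay = (2400 × £28.50 + 1312 × £57.00) ÷ 60 = £2386.40.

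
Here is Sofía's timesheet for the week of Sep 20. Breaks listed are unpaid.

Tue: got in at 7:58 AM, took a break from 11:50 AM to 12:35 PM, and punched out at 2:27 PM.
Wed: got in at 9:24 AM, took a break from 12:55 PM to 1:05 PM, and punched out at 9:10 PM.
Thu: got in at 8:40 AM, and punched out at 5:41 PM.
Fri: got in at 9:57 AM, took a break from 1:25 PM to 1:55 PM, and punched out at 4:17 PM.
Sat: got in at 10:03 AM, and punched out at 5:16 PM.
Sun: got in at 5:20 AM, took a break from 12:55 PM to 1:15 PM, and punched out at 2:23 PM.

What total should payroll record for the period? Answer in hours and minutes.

Tue: 7:58 AM–2:27 PM = 6 h 29 min; less 45 min break → 5 h 44 min
Wed: 9:24 AM–9:10 PM = 11 h 46 min; less 10 min break → 11 h 36 min
Thu: 8:40 AM–5:41 PM = 9 h 1 min
Fri: 9:57 AM–4:17 PM = 6 h 20 min; less 30 min break → 5 h 50 min
Sat: 10:03 AM–5:16 PM = 7 h 13 min
Sun: 5:20 AM–2:23 PM = 9 h 3 min; less 20 min break → 8 h 43 min
Total: 5 h 44 min + 11 h 36 min + 9 h 1 min + 5 h 50 min + 7 h 13 min + 8 h 43 min = 48 h 7 min.

48 h 7 min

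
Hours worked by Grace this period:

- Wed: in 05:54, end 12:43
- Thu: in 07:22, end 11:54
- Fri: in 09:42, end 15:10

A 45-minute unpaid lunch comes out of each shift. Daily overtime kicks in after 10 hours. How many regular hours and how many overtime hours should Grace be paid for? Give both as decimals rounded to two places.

Wed: 05:54–12:43 = 6 h 49 min; less 45 min break → 6 h 4 min
Thu: 07:22–11:54 = 4 h 32 min; less 45 min break → 3 h 47 min
Fri: 09:42–15:10 = 5 h 28 min; less 45 min break → 4 h 43 min
Wed reg 6 h 4 min / OT 0 h 0 min; Thu reg 3 h 47 min / OT 0 h 0 min; Fri reg 4 h 43 min / OT 0 h 0 min.
Totals: regular 14 h 34 min, overtime 0 h 0 min.

Regular 14.57 hours, overtime 0.00 hours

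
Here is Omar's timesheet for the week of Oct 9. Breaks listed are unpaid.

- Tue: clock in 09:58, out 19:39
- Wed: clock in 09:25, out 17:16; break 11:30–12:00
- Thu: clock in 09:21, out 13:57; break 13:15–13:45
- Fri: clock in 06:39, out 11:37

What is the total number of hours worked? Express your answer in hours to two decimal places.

26.10 hours

Tue: 09:58–19:39 = 9 h 41 min
Wed: 09:25–17:16 = 7 h 51 min; less 30 min break → 7 h 21 min
Thu: 09:21–13:57 = 4 h 36 min; less 30 min break → 4 h 6 min
Fri: 06:39–11:37 = 4 h 58 min
Total: 9 h 41 min + 7 h 21 min + 4 h 6 min + 4 h 58 min = 26 h 6 min.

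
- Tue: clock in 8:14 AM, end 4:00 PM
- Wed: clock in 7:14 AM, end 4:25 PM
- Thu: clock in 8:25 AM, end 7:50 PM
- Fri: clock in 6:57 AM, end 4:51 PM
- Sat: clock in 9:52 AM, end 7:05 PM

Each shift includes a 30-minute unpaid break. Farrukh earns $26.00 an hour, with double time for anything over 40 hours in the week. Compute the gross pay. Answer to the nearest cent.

Tue: 8:14 AM–4:00 PM = 7 h 46 min; less 30 min break → 7 h 16 min
Wed: 7:14 AM–4:25 PM = 9 h 11 min; less 30 min break → 8 h 41 min
Thu: 8:25 AM–7:50 PM = 11 h 25 min; less 30 min break → 10 h 55 min
Fri: 6:57 AM–4:51 PM = 9 h 54 min; less 30 min break → 9 h 24 min
Sat: 9:52 AM–7:05 PM = 9 h 13 min; less 30 min break → 8 h 43 min
Total worked: 44 h 59 min = 2699 min.
Regular 40 h 0 min = 2400 min at $26.00/h; overtime 4 h 59 min = 299 min at $52.00/h.
Pay = (2400 × $26.00 + 299 × $52.00) ÷ 60 = $1299.13.

$1299.13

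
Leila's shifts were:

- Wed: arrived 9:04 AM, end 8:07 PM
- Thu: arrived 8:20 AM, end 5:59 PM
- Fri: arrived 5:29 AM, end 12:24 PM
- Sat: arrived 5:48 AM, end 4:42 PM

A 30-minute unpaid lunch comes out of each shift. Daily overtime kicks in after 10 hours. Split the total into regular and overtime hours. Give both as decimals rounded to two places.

Regular 35.57 hours, overtime 0.95 hours

Wed: 9:04 AM–8:07 PM = 11 h 3 min; less 30 min break → 10 h 33 min
Thu: 8:20 AM–5:59 PM = 9 h 39 min; less 30 min break → 9 h 9 min
Fri: 5:29 AM–12:24 PM = 6 h 55 min; less 30 min break → 6 h 25 min
Sat: 5:48 AM–4:42 PM = 10 h 54 min; less 30 min break → 10 h 24 min
Wed reg 10 h 0 min / OT 0 h 33 min; Thu reg 9 h 9 min / OT 0 h 0 min; Fri reg 6 h 25 min / OT 0 h 0 min; Sat reg 10 h 0 min / OT 0 h 24 min.
Totals: regular 35 h 34 min, overtime 0 h 57 min.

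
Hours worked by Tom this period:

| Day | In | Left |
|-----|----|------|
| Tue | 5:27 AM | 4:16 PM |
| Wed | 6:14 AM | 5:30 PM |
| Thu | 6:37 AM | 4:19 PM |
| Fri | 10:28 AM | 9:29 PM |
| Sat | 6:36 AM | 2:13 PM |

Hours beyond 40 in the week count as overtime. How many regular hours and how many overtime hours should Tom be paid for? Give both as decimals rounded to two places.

Tue: 5:27 AM–4:16 PM = 10 h 49 min
Wed: 6:14 AM–5:30 PM = 11 h 16 min
Thu: 6:37 AM–4:19 PM = 9 h 42 min
Fri: 10:28 AM–9:29 PM = 11 h 1 min
Sat: 6:36 AM–2:13 PM = 7 h 37 min
Total worked: 50 h 25 min = 50.42 h.
Threshold 40 h → overtime 10 h 25 min, regular 40 h 0 min.

Regular 40.00 hours, overtime 10.42 hours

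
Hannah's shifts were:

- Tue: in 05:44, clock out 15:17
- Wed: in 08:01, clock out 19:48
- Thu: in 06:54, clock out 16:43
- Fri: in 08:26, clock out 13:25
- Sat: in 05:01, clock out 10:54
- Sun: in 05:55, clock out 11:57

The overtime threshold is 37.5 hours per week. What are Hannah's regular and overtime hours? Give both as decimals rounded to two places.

Tue: 05:44–15:17 = 9 h 33 min
Wed: 08:01–19:48 = 11 h 47 min
Thu: 06:54–16:43 = 9 h 49 min
Fri: 08:26–13:25 = 4 h 59 min
Sat: 05:01–10:54 = 5 h 53 min
Sun: 05:55–11:57 = 6 h 2 min
Total worked: 48 h 3 min = 48.05 h.
Threshold 37.5 h → overtime 10 h 33 min, regular 37 h 30 min.

Regular 37.50 hours, overtime 10.55 hours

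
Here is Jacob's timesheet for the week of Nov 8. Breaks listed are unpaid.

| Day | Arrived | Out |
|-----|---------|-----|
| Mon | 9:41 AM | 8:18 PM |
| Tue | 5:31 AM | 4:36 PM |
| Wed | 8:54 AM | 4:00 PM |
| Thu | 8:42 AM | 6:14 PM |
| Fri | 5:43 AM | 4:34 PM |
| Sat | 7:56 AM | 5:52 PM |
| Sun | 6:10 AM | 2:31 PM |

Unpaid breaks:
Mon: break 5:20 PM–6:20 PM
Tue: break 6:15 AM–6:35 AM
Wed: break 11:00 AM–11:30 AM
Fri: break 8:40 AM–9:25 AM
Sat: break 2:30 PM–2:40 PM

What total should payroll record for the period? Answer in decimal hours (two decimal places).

Mon: 9:41 AM–8:18 PM = 10 h 37 min; less 60 min break → 9 h 37 min
Tue: 5:31 AM–4:36 PM = 11 h 5 min; less 20 min break → 10 h 45 min
Wed: 8:54 AM–4:00 PM = 7 h 6 min; less 30 min break → 6 h 36 min
Thu: 8:42 AM–6:14 PM = 9 h 32 min
Fri: 5:43 AM–4:34 PM = 10 h 51 min; less 45 min break → 10 h 6 min
Sat: 7:56 AM–5:52 PM = 9 h 56 min; less 10 min break → 9 h 46 min
Sun: 6:10 AM–2:31 PM = 8 h 21 min
Total: 9 h 37 min + 10 h 45 min + 6 h 36 min + 9 h 32 min + 10 h 6 min + 9 h 46 min + 8 h 21 min = 64 h 43 min.

64.72 hours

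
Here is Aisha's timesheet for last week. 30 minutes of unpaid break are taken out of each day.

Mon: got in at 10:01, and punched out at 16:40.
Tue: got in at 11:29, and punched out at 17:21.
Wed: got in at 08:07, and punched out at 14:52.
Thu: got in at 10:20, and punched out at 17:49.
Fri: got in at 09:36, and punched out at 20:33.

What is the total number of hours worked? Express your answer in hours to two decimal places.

35.20 hours

Mon: 10:01–16:40 = 6 h 39 min; less 30 min break → 6 h 9 min
Tue: 11:29–17:21 = 5 h 52 min; less 30 min break → 5 h 22 min
Wed: 08:07–14:52 = 6 h 45 min; less 30 min break → 6 h 15 min
Thu: 10:20–17:49 = 7 h 29 min; less 30 min break → 6 h 59 min
Fri: 09:36–20:33 = 10 h 57 min; less 30 min break → 10 h 27 min
Total: 6 h 9 min + 5 h 22 min + 6 h 15 min + 6 h 59 min + 10 h 27 min = 35 h 12 min.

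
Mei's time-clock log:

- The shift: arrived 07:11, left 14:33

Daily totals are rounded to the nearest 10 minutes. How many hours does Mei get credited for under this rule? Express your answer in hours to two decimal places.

7.33 hours

The shift: 07:11–14:33 = 7 h 22 min → rounds to 7 h 20 min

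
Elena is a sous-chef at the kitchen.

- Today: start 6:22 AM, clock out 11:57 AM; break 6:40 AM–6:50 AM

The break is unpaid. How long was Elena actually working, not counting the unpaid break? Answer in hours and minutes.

5 h 25 min

Today: 6:22 AM–11:57 AM = 5 h 35 min; less 10 min break → 5 h 25 min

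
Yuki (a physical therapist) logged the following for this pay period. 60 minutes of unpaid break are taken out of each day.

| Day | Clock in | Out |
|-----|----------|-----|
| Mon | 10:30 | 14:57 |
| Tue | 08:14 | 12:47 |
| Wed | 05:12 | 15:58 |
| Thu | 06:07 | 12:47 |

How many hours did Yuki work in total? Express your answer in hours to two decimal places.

22.43 hours

Mon: 10:30–14:57 = 4 h 27 min; less 60 min break → 3 h 27 min
Tue: 08:14–12:47 = 4 h 33 min; less 60 min break → 3 h 33 min
Wed: 05:12–15:58 = 10 h 46 min; less 60 min break → 9 h 46 min
Thu: 06:07–12:47 = 6 h 40 min; less 60 min break → 5 h 40 min
Total: 3 h 27 min + 3 h 33 min + 9 h 46 min + 5 h 40 min = 22 h 26 min.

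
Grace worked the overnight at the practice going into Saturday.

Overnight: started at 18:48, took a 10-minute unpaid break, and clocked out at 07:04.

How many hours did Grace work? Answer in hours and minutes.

12 h 6 min

Overnight: 18:48 → midnight = 5 h 12 min; midnight → 07:04 = 7 h 4 min; span 12 h 16 min; less 10 min break → 12 h 6 min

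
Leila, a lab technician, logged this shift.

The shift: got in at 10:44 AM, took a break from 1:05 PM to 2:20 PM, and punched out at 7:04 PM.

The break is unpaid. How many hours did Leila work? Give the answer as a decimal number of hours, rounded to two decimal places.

The shift: 10:44 AM–7:04 PM = 8 h 20 min; less 75 min break → 7 h 5 min

7.08 hours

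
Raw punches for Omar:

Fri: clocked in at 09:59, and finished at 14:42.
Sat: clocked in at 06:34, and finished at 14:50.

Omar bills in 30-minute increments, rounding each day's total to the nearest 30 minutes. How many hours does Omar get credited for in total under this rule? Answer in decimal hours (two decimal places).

13.00 hours

Fri: 09:59–14:42 = 4 h 43 min → rounds to 4 h 30 min
Sat: 06:34–14:50 = 8 h 16 min → rounds to 8 h 30 min
Total credited: 13 h 0 min.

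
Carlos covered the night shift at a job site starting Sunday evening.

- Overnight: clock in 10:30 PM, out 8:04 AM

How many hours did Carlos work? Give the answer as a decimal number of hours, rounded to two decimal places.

9.57 hours

Overnight: 10:30 PM → midnight = 1 h 30 min; midnight → 8:04 AM = 8 h 4 min; span 9 h 34 min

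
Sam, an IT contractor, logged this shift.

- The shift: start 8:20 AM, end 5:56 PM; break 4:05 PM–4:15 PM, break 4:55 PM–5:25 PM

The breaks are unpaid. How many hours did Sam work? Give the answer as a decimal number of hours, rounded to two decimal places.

8.93 hours

The shift: 8:20 AM–5:56 PM = 9 h 36 min; less 40 min break → 8 h 56 min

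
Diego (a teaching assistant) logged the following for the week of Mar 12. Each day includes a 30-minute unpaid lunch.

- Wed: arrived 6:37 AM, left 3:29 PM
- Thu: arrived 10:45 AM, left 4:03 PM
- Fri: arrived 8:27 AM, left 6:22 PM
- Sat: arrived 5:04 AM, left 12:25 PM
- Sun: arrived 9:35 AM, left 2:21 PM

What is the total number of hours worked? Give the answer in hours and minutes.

33 h 42 min

Wed: 6:37 AM–3:29 PM = 8 h 52 min; less 30 min break → 8 h 22 min
Thu: 10:45 AM–4:03 PM = 5 h 18 min; less 30 min break → 4 h 48 min
Fri: 8:27 AM–6:22 PM = 9 h 55 min; less 30 min break → 9 h 25 min
Sat: 5:04 AM–12:25 PM = 7 h 21 min; less 30 min break → 6 h 51 min
Sun: 9:35 AM–2:21 PM = 4 h 46 min; less 30 min break → 4 h 16 min
Total: 8 h 22 min + 4 h 48 min + 9 h 25 min + 6 h 51 min + 4 h 16 min = 33 h 42 min.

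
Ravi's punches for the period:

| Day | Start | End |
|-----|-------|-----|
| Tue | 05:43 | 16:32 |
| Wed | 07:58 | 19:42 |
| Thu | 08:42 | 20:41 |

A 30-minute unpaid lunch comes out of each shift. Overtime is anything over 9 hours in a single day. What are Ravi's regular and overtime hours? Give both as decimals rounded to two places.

Tue: 05:43–16:32 = 10 h 49 min; less 30 min break → 10 h 19 min
Wed: 07:58–19:42 = 11 h 44 min; less 30 min break → 11 h 14 min
Thu: 08:42–20:41 = 11 h 59 min; less 30 min break → 11 h 29 min
Tue reg 9 h 0 min / OT 1 h 19 min; Wed reg 9 h 0 min / OT 2 h 14 min; Thu reg 9 h 0 min / OT 2 h 29 min.
Totals: regular 27 h 0 min, overtime 6 h 2 min.

Regular 27.00 hours, overtime 6.03 hours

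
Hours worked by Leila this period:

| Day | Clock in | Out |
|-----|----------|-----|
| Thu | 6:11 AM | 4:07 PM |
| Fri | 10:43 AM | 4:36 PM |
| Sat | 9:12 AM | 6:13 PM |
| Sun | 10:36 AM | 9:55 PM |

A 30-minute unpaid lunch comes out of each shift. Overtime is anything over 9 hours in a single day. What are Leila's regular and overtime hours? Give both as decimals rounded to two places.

Regular 31.90 hours, overtime 2.25 hours

Thu: 6:11 AM–4:07 PM = 9 h 56 min; less 30 min break → 9 h 26 min
Fri: 10:43 AM–4:36 PM = 5 h 53 min; less 30 min break → 5 h 23 min
Sat: 9:12 AM–6:13 PM = 9 h 1 min; less 30 min break → 8 h 31 min
Sun: 10:36 AM–9:55 PM = 11 h 19 min; less 30 min break → 10 h 49 min
Thu reg 9 h 0 min / OT 0 h 26 min; Fri reg 5 h 23 min / OT 0 h 0 min; Sat reg 8 h 31 min / OT 0 h 0 min; Sun reg 9 h 0 min / OT 1 h 49 min.
Totals: regular 31 h 54 min, overtime 2 h 15 min.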